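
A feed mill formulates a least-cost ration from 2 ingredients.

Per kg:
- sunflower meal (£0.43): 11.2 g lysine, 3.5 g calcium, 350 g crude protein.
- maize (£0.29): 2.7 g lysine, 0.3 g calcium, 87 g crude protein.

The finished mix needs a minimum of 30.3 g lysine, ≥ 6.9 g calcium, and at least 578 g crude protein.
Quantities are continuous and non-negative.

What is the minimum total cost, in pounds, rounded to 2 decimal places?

£1.16

Treat it as an LP. Let x1 = kg of sunflower meal, x2 = kg of maize.
min 0.43x1 + 0.29x2 subject to:
  11.2x1 + 2.7x2 ≥ 30.3   (lysine)
  3.5x1 + 0.3x2 ≥ 6.9   (calcium)
  350x1 + 87x2 ≥ 578   (crude protein)
  x1, x2 ≥ 0.
The minimum-cost mix takes nothing from maize — only sunflower meal. The lysine requirement is met with equality.
Solving gives x1 = 2.705.
Total cost: 0.43·2.705 = 1.1632.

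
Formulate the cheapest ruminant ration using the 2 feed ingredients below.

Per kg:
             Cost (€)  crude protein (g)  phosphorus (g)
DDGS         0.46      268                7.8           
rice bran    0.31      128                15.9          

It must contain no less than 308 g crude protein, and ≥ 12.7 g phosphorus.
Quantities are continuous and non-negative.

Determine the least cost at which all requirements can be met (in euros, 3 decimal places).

Set it up as a linear program. Let x1 = kg of DDGS, x2 = kg of rice bran.
min 0.46x1 + 0.31x2 with:
  268x1 + 128x2 ≥ 308   (crude protein)
  7.8x1 + 15.9x2 ≥ 12.7   (phosphorus)
  x1, x2 ≥ 0.
Both inputs are positive at the optimum. The crude protein and phosphorus requirements are met with equality.
Solving gives x1 = 1.0027, x2 = 0.30685.
Hence cost = 0.46·1.0027 + 0.31·0.30685 = €0.55637.

€0.556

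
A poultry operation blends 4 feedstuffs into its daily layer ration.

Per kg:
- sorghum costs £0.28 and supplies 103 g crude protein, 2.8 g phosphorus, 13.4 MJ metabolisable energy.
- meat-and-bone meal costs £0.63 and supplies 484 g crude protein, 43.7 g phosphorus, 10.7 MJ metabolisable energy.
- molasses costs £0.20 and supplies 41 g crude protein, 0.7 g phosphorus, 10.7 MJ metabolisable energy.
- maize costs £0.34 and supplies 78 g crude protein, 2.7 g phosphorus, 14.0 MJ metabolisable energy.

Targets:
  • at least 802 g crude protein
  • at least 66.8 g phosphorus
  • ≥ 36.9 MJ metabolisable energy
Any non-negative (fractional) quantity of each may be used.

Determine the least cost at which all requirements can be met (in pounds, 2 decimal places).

Let x1 = kg of sorghum, x2 = kg of meat-and-bone meal, x3 = kg of molasses, x4 = kg of maize.
Minimize 0.28x1 + 0.63x2 + 0.2x3 + 0.34x4 subject to:
  103x1 + 484x2 + 41x3 + 78x4 ≥ 802   (crude protein)
  2.8x1 + 43.7x2 + 0.7x3 + 2.7x4 ≥ 66.8   (phosphorus)
  13.4x1 + 10.7x2 + 10.7x3 + 14x4 ≥ 36.9   (metabolisable energy)
  x1, x2, x3, x4 ≥ 0.
The optimal basis is {meat-and-bone meal, molasses}; sorghum, maize drop out. Binding constraints: phosphorus and metabolisable energy.
Solving gives x2 = 1.497, x3 = 1.951.
Cost = 0.63·1.497 + 0.2·1.951 = 1.3333.

£1.33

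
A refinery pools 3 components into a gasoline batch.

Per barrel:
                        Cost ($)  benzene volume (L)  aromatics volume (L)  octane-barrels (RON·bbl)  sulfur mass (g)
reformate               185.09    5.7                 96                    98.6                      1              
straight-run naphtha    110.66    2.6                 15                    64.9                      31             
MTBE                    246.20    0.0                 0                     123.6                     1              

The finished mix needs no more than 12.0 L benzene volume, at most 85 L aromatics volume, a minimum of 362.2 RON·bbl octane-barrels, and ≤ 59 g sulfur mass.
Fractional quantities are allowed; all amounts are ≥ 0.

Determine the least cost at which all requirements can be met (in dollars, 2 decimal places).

$680.52

This is a linear program. Let x1 = barrels of reformate, x2 = barrels of straight-run naphtha, x3 = barrels of MTBE.
Minimize 185.09x1 + 110.66x2 + 246.2x3 with:
  5.7x1 + 2.6x2 ≤ 12   (benzene volume)
  96x1 + 15x2 ≤ 85   (aromatics volume)
  98.6x1 + 64.9x2 + 123.6x3 ≥ 362.2   (octane-barrels)
  1x1 + 31x2 + 1x3 ≤ 59   (sulfur mass)
  x1, x2, x3 ≥ 0.
The optimal mix uses every input. The aromatics volume, octane-barrels, sulfur mass requirements are met with equality.
Solving gives x1 = 0.59856, x2 = 1.8359, x3 = 1.4889.
Total cost: 185.09·0.59856 + 110.66·1.8359 + 246.2·1.4889 = 680.5153.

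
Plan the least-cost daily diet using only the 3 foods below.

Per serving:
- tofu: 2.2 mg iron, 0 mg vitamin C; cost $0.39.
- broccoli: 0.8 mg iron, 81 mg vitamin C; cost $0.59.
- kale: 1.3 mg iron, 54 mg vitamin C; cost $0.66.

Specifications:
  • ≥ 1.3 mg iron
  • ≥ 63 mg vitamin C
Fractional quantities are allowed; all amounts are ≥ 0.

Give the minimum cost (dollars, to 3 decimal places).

$0.579

Let x1 = servings of tofu, x2 = servings of broccoli, x3 = servings of kale.
Minimize 0.39x1 + 0.59x2 + 0.66x3 subject to:
  2.2x1 + 0.8x2 + 1.3x3 ≥ 1.3   (iron)
  81x2 + 54x3 ≥ 63   (vitamin C)
  x1, x2, x3 ≥ 0.
The optimal basis is {tofu, broccoli}; kale drops out. The iron and vitamin C requirements are met with equality.
So tofu = 0.3081 servings, broccoli = 0.7778 servings.
Total cost: 0.39·0.3081 + 0.59·0.7778 = 0.57906.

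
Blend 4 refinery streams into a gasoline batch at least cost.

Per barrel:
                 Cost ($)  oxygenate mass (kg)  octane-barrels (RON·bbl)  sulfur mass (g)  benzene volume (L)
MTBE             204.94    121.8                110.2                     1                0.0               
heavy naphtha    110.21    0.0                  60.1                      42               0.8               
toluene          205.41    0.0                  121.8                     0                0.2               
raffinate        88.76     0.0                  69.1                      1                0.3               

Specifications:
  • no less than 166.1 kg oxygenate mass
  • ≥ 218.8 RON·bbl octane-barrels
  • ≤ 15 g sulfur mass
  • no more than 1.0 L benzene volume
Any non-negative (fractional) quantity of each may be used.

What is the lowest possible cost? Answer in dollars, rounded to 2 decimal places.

Let x1 = barrels of MTBE, x2 = barrels of heavy naphtha, x3 = barrels of toluene, x4 = barrels of raffinate.
Minimize 204.94x1 + 110.21x2 + 205.41x3 + 88.76x4 subject to:
  121.8x1 ≥ 166.1   (oxygenate mass)
  110.2x1 + 60.1x2 + 121.8x3 + 69.1x4 ≥ 218.8   (octane-barrels)
  1x1 + 42x2 + 1x4 ≤ 15   (sulfur mass)
  0.8x2 + 0.2x3 + 0.3x4 ≤ 1   (benzene volume)
  x1, x2, x3, x4 ≥ 0.
At the optimum only MTBE, raffinate are positive (heavy naphtha, toluene = 0). There the oxygenate mass and octane-barrels constraints are tight.
Optimal quantities: MTBE = 1.3637 barrels, raffinate = 0.99159 barrels.
Objective = 204.94·1.3637 + 88.76·0.99159 = 367.4902.

$367.49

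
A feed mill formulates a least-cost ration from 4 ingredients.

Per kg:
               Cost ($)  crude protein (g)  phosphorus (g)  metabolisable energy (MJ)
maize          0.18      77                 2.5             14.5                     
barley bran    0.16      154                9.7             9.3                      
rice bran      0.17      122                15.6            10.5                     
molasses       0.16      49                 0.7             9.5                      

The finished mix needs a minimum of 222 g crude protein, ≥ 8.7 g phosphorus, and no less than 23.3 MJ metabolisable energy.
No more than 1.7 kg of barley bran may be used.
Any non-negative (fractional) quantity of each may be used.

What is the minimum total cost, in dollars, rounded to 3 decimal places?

This is a linear program. Let x1 = kg of maize, x2 = kg of barley bran, x3 = kg of rice bran, x4 = kg of molasses.
Minimise 0.18x1 + 0.16x2 + 0.17x3 + 0.16x4 with:
  77x1 + 154x2 + 122x3 + 49x4 ≥ 222   (crude protein)
  2.5x1 + 9.7x2 + 15.6x3 + 0.7x4 ≥ 8.7   (phosphorus)
  14.5x1 + 9.3x2 + 10.5x3 + 9.5x4 ≥ 23.3   (metabolisable energy)
  x2 ≤ 1.7
  x1, x2, x3, x4 ≥ 0.
The cheapest feasible vertex uses only maize, barley bran; rice bran, molasses are not used. The crude protein and metabolisable energy requirements are met with equality.
Optimal quantities: maize = 1.004 kg, barley bran = 0.9393 kg.
Objective = 0.18·1.004 + 0.16·0.9393 = 0.33101.

$0.331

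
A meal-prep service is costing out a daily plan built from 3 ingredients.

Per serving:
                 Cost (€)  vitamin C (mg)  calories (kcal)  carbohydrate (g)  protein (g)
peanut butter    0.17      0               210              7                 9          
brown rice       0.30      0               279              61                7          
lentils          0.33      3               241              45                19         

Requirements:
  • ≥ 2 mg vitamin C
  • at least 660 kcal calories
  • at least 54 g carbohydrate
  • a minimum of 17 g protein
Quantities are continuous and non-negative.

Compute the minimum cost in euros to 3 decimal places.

Let x1 = servings of peanut butter, x2 = servings of brown rice, x3 = servings of lentils.
min 0.17x1 + 0.3x2 + 0.33x3 s.t.:
  3x3 ≥ 2   (vitamin C)
  210x1 + 279x2 + 241x3 ≥ 660   (calories)
  7x1 + 61x2 + 45x3 ≥ 54   (carbohydrate)
  9x1 + 7x2 + 19x3 ≥ 17   (protein)
  x1, x2, x3 ≥ 0.
All 3 inputs are positive at the optimum. There the vitamin C, calories, carbohydrate constraints are tight.
Solving gives x1 = 2.189, x2 = 0.1423, x3 = 0.6667.
Objective = 0.17·2.189 + 0.3·0.1423 + 0.33·0.6667 = 0.63483.

€0.635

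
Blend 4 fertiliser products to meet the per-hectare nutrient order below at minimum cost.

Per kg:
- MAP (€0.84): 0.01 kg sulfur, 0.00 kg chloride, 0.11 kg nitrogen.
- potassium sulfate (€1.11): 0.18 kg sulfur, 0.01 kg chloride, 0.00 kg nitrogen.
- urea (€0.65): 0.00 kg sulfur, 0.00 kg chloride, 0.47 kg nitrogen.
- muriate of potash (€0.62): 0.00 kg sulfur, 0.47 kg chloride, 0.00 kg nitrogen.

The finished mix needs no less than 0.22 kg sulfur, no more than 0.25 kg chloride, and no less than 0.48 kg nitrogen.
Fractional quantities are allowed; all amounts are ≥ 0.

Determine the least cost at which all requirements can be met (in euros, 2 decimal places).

€2.02

Set it up as a linear program. Let x1 = kg of MAP, x2 = kg of potassium sulfate, x3 = kg of urea, x4 = kg of muriate of potash.
Minimise 0.84x1 + 1.11x2 + 0.65x3 + 0.62x4 with:
  0.01x1 + 0.18x2 ≥ 0.22   (sulfur)
  0.01x2 + 0.47x4 ≤ 0.25   (chloride)
  0.11x1 + 0.47x3 ≥ 0.48   (nitrogen)
  x1, x2, x3, x4 ≥ 0.
The optimal basis is {potassium sulfate, urea}; MAP, muriate of potash drop out. Binding constraints: sulfur and nitrogen.
Solving gives x2 = 1.222, x3 = 1.021.
Total cost: 1.11·1.222 + 0.65·1.021 = 2.0201.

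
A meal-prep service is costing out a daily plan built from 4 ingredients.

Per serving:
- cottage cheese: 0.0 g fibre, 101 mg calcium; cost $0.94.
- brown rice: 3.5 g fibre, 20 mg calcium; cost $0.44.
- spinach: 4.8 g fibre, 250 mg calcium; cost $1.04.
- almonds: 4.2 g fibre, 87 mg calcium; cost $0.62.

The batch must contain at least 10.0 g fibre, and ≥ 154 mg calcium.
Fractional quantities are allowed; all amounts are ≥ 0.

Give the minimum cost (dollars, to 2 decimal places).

Let x1 = servings of cottage cheese, x2 = servings of brown rice, x3 = servings of spinach, x4 = servings of almonds.
Minimize 0.94x1 + 0.44x2 + 1.04x3 + 0.62x4 s.t.:
  3.5x2 + 4.8x3 + 4.2x4 ≥ 10   (fibre)
  101x1 + 20x2 + 250x3 + 87x4 ≥ 154   (calcium)
  x1, x2, x3, x4 ≥ 0.
The cheapest feasible vertex uses only brown rice, almonds; cottage cheese, spinach are not used. There the fibre and calcium constraints are tight.
So brown rice = 1.012 servings, almonds = 1.537 servings.
Cost = 0.44·1.012 + 0.62·1.537 = 1.3982.

$1.40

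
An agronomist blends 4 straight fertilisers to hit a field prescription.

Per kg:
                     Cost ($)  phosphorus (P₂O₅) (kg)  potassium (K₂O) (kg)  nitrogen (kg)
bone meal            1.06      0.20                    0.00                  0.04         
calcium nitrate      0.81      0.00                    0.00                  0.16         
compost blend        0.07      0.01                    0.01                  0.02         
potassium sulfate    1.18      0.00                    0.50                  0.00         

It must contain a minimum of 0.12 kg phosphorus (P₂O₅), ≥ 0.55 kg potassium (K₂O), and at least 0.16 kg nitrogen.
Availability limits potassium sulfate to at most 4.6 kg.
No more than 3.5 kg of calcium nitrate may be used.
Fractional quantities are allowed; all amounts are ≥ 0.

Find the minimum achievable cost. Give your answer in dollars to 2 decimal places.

$1.85

Set it up as a linear program. Let x1 = kg of bone meal, x2 = kg of calcium nitrate, x3 = kg of compost blend, x4 = kg of potassium sulfate.
Minimize 1.06x1 + 0.81x2 + 0.07x3 + 1.18x4 subject to:
  0.2x1 + 0.01x3 ≥ 0.12   (phosphorus (P₂O₅))
  0.01x3 + 0.5x4 ≥ 0.55   (potassium (K₂O))
  0.04x1 + 0.16x2 + 0.02x3 ≥ 0.16   (nitrogen)
  x4 ≤ 4.6
  x2 ≤ 3.5
  x1, x2, x3, x4 ≥ 0.
The minimum-cost mix takes nothing from bone meal, calcium nitrate — only compost blend, potassium sulfate. The phosphorus (P₂O₅) and potassium (K₂O) requirements are met with equality.
That vertex is x3 = 12, x4 = 0.86.
Cost = 0.07·12 + 1.18·0.86 = 1.8548.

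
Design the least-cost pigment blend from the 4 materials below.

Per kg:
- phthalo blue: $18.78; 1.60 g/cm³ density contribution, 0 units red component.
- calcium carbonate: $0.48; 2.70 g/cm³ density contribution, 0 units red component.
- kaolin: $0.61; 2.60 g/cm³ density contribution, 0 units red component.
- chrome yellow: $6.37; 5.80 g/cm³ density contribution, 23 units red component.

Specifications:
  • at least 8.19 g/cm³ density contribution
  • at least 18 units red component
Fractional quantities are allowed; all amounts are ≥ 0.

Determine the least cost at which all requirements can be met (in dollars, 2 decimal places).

$5.63

Set it up as a linear program. Let x1 = kg of phthalo blue, x2 = kg of calcium carbonate, x3 = kg of kaolin, x4 = kg of chrome yellow.
min 18.78x1 + 0.48x2 + 0.61x3 + 6.37x4 with:
  1.6x1 + 2.7x2 + 2.6x3 + 5.8x4 ≥ 8.19   (density contribution)
  23x4 ≥ 18   (red component)
  x1, x2, x3, x4 ≥ 0.
The minimum-cost mix takes nothing from phthalo blue, kaolin — only calcium carbonate, chrome yellow. The density contribution and red component requirements are met with equality.
So calcium carbonate = 1.352 kg, chrome yellow = 0.7826 kg.
Cost = 0.48·1.352 + 6.37·0.7826 = 5.6341.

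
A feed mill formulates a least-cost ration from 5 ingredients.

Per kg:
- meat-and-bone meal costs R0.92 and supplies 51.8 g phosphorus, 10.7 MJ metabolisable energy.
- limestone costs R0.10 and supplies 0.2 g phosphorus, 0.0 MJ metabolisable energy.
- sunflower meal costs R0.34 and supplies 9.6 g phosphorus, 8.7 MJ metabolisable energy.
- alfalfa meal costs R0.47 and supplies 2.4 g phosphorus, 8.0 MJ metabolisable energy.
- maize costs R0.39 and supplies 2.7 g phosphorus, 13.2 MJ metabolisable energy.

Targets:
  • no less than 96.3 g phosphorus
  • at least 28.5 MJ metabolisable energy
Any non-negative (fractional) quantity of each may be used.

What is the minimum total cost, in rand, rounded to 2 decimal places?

R1.93

This is a linear program. Let x1 = kg of meat-and-bone meal, x2 = kg of limestone, x3 = kg of sunflower meal, x4 = kg of alfalfa meal, x5 = kg of maize.
Minimise 0.92x1 + 0.1x2 + 0.34x3 + 0.47x4 + 0.39x5 s.t.:
  51.8x1 + 0.2x2 + 9.6x3 + 2.4x4 + 2.7x5 ≥ 96.3   (phosphorus)
  10.7x1 + 8.7x3 + 8x4 + 13.2x5 ≥ 28.5   (metabolisable energy)
  x1, x2, x3, x4, x5 ≥ 0.
The optimal basis is {meat-and-bone meal, sunflower meal}; limestone, alfalfa meal, maize drop out. There the phosphorus and metabolisable energy constraints are tight.
That vertex is x1 = 1.622, x3 = 1.282.
Hence cost = 0.92·1.622 + 0.34·1.282 = R1.9281.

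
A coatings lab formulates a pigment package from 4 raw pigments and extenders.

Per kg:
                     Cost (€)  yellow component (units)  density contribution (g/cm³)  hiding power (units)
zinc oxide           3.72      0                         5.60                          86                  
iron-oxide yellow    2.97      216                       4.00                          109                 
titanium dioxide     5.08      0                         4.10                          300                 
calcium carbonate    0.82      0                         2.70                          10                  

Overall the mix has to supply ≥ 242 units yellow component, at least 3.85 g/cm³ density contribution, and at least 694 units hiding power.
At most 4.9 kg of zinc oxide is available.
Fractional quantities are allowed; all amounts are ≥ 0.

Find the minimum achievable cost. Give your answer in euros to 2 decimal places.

€13.01

This is a linear program. Let x1 = kg of zinc oxide, x2 = kg of iron-oxide yellow, x3 = kg of titanium dioxide, x4 = kg of calcium carbonate.
Minimise 3.72x1 + 2.97x2 + 5.08x3 + 0.82x4 s.t.:
  216x2 ≥ 242   (yellow component)
  5.6x1 + 4x2 + 4.1x3 + 2.7x4 ≥ 3.85   (density contribution)
  86x1 + 109x2 + 300x3 + 10x4 ≥ 694   (hiding power)
  x1 ≤ 4.9
  x1, x2, x3, x4 ≥ 0.
The minimum-cost mix takes nothing from zinc oxide, calcium carbonate — only iron-oxide yellow, titanium dioxide. The yellow component and hiding power requirements are met with equality.
Optimal quantities: iron-oxide yellow = 1.12 kg, titanium dioxide = 1.906 kg.
Cost = 2.97·1.12 + 5.08·1.906 = 13.0089.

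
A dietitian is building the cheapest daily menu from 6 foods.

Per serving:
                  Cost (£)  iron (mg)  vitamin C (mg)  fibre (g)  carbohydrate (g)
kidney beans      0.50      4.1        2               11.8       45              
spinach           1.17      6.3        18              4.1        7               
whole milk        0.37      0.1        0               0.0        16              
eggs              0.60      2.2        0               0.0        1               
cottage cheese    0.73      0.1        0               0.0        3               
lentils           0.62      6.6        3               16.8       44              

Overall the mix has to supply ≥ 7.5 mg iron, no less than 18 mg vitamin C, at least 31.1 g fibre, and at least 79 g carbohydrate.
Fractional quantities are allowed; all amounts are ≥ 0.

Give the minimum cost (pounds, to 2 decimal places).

£1.88

Set it up as a linear program. Let x1 = servings of kidney beans, x2 = servings of spinach, x3 = servings of whole milk, x4 = servings of eggs, x5 = servings of cottage cheese, x6 = servings of lentils.
min 0.5x1 + 1.17x2 + 0.37x3 + 0.6x4 + 0.73x5 + 0.62x6 s.t.:
  4.1x1 + 6.3x2 + 0.1x3 + 2.2x4 + 0.1x5 + 6.6x6 ≥ 7.5   (iron)
  2x1 + 18x2 + 3x6 ≥ 18   (vitamin C)
  11.8x1 + 4.1x2 + 16.8x6 ≥ 31.1   (fibre)
  45x1 + 7x2 + 16x3 + 1x4 + 3x5 + 44x6 ≥ 79   (carbohydrate)
  x1, x2, x3, x4, x5, x6 ≥ 0.
The optimal basis is {kidney beans, spinach, lentils}; whole milk, eggs, cottage cheese drop out. Binding constraints: vitamin C, fibre, carbohydrate.
Optimal quantities: kidney beans = 0.0172 servings, spinach = 0.7209 servings, lentils = 1.663 servings.
Objective = 0.5·0.0172 + 1.17·0.7209 + 0.62·1.663 = 1.8831.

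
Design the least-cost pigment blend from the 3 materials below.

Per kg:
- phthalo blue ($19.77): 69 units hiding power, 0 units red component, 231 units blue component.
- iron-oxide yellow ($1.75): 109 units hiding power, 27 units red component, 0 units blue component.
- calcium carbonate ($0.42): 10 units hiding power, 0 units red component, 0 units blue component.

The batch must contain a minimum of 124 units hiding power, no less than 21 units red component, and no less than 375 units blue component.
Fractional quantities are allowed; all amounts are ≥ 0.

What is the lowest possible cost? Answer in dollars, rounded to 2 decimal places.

Let x1 = kg of phthalo blue, x2 = kg of iron-oxide yellow, x3 = kg of calcium carbonate.
Minimise 19.77x1 + 1.75x2 + 0.42x3 subject to:
  69x1 + 109x2 + 10x3 ≥ 124   (hiding power)
  27x2 ≥ 21   (red component)
  231x1 ≥ 375   (blue component)
  x1, x2, x3 ≥ 0.
The cheapest feasible vertex uses only phthalo blue, iron-oxide yellow; calcium carbonate is not used. Binding constraints: red component and blue component.
Optimal quantities: phthalo blue = 1.6234 kg, iron-oxide yellow = 0.77778 kg.
Cost = 19.77·1.6234 + 1.75·0.77778 = 33.4557.

$33.46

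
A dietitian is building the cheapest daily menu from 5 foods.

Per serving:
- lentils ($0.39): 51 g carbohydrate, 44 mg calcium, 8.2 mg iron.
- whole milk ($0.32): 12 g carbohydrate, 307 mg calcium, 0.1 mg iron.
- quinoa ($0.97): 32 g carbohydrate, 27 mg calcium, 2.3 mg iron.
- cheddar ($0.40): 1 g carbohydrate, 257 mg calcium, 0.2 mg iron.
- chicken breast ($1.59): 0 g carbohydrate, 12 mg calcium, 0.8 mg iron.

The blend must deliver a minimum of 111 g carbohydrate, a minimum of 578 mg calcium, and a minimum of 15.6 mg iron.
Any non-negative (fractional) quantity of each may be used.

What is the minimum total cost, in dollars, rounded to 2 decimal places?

Set it up as a linear program. Let x1 = servings of lentils, x2 = servings of whole milk, x3 = servings of quinoa, x4 = servings of cheddar, x5 = servings of chicken breast.
min 0.39x1 + 0.32x2 + 0.97x3 + 0.4x4 + 1.59x5 subject to:
  51x1 + 12x2 + 32x3 + 1x4 ≥ 111   (carbohydrate)
  44x1 + 307x2 + 27x3 + 257x4 + 12x5 ≥ 578   (calcium)
  8.2x1 + 0.1x2 + 2.3x3 + 0.2x4 + 0.8x5 ≥ 15.6   (iron)
  x1, x2, x3, x4, x5 ≥ 0.
The minimum-cost mix takes nothing from quinoa, cheddar, chicken breast — only lentils, whole milk. The calcium and iron requirements are met with equality.
So lentils = 1.883 servings, whole milk = 1.613 servings.
Total cost: 0.39·1.883 + 0.32·1.613 = 1.2505.

$1.25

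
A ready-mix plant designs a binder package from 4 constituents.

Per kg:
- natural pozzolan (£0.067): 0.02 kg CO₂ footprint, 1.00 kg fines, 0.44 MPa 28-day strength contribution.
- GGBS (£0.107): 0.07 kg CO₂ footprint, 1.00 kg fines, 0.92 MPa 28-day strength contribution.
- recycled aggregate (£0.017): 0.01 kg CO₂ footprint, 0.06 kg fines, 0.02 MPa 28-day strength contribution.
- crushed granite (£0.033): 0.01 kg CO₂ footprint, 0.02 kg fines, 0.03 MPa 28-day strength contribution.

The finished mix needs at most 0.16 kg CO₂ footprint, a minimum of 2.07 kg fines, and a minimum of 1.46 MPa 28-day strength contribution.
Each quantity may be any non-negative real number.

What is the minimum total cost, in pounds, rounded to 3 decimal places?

£0.184

This is a linear program. Let x1 = kg of natural pozzolan, x2 = kg of GGBS, x3 = kg of recycled aggregate, x4 = kg of crushed granite.
Minimize 0.067x1 + 0.107x2 + 0.017x3 + 0.033x4 s.t.:
  0.02x1 + 0.07x2 + 0.01x3 + 0.01x4 ≤ 0.16   (CO₂ footprint)
  1x1 + 1x2 + 0.06x3 + 0.02x4 ≥ 2.07   (fines)
  0.44x1 + 0.92x2 + 0.02x3 + 0.03x4 ≥ 1.46   (28-day strength contribution)
  x1, x2, x3, x4 ≥ 0.
The cheapest feasible vertex uses only natural pozzolan, GGBS; recycled aggregate, crushed granite are not used. The fines and 28-day strength contribution requirements are met with equality.
Solving gives x1 = 0.9258, x2 = 1.144.
Cost = 0.067·0.9258 + 0.107·1.144 = 0.18444.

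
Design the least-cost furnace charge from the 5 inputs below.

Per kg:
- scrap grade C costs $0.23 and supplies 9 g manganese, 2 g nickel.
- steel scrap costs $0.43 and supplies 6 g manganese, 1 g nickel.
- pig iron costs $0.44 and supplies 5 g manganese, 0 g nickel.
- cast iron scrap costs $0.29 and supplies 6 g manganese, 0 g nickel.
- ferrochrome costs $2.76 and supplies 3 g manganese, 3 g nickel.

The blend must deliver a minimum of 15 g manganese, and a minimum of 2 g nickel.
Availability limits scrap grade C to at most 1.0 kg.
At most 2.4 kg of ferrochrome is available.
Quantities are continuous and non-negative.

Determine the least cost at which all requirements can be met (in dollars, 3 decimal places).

Set it up as a linear program. Let x1 = kg of scrap grade C, x2 = kg of steel scrap, x3 = kg of pig iron, x4 = kg of cast iron scrap, x5 = kg of ferrochrome.
Minimize 0.23x1 + 0.43x2 + 0.44x3 + 0.29x4 + 2.76x5 with:
  9x1 + 6x2 + 5x3 + 6x4 + 3x5 ≥ 15   (manganese)
  2x1 + 1x2 + 3x5 ≥ 2   (nickel)
  x1 ≤ 1
  x5 ≤ 2.4
  x1, x2, x3, x4, x5 ≥ 0.
The optimal basis is {scrap grade C, cast iron scrap}; steel scrap, pig iron, ferrochrome drop out. The manganese, nickel, the scrap grade C cap requirements are met with equality.
Solving gives x1 = 1, x4 = 1.
Objective = 0.23·1 + 0.29·1 = 0.52000.

$0.520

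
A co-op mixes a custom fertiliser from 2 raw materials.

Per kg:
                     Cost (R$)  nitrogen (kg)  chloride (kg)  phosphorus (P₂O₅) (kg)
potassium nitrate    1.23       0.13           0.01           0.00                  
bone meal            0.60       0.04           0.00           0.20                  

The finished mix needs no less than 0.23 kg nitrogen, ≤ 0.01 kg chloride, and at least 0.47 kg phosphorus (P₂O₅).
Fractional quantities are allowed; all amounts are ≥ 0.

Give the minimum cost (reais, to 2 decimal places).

R$2.73

Set it up as a linear program. Let x1 = kg of potassium nitrate, x2 = kg of bone meal.
min 1.23x1 + 0.6x2 s.t.:
  0.13x1 + 0.04x2 ≥ 0.23   (nitrogen)
  0.01x1 ≤ 0.01   (chloride)
  0.2x2 ≥ 0.47   (phosphorus (P₂O₅))
  x1, x2 ≥ 0.
Both inputs are positive at the optimum. There the nitrogen and chloride constraints are tight.
That vertex is x1 = 1, x2 = 2.5.
Hence cost = 1.23·1 + 0.6·2.5 = R$2.7300.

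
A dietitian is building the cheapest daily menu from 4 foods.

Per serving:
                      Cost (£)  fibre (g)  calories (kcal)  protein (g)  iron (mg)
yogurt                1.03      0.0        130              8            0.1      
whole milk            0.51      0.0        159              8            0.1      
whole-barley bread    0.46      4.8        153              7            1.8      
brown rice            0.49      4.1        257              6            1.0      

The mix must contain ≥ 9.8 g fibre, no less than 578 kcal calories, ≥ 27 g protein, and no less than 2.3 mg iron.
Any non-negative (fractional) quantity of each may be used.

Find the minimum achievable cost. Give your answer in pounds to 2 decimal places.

£1.76

Let x1 = servings of yogurt, x2 = servings of whole milk, x3 = servings of whole-barley bread, x4 = servings of brown rice.
Minimize 1.03x1 + 0.51x2 + 0.46x3 + 0.49x4 with:
  4.8x3 + 4.1x4 ≥ 9.8   (fibre)
  130x1 + 159x2 + 153x3 + 257x4 ≥ 578   (calories)
  8x1 + 8x2 + 7x3 + 6x4 ≥ 27   (protein)
  0.1x1 + 0.1x2 + 1.8x3 + 1x4 ≥ 2.3   (iron)
  x1, x2, x3, x4 ≥ 0.
At the optimum only whole milk, whole-barley bread, brown rice are positive (yogurt = 0). The fibre, calories, protein requirements are met with equality.
Solving gives x2 = 1.588, x3 = 1.953, x4 = 0.1036.
Cost = 0.51·1.588 + 0.46·1.953 + 0.49·0.1036 = 1.7590.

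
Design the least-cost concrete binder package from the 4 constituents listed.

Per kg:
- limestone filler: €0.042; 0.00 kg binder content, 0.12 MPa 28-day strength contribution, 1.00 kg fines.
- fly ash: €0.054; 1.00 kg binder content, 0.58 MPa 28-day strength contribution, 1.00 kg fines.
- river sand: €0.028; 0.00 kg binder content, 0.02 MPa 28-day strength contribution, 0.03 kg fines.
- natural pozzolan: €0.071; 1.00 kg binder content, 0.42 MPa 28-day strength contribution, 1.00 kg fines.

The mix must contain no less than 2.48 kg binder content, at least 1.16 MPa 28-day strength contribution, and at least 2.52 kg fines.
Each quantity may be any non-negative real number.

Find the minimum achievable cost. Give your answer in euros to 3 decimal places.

€0.136

Set it up as a linear program. Let x1 = kg of limestone filler, x2 = kg of fly ash, x3 = kg of river sand, x4 = kg of natural pozzolan.
min 0.042x1 + 0.054x2 + 0.028x3 + 0.071x4 with:
  1x2 + 1x4 ≥ 2.48   (binder content)
  0.12x1 + 0.58x2 + 0.02x3 + 0.42x4 ≥ 1.16   (28-day strength contribution)
  1x1 + 1x2 + 0.03x3 + 1x4 ≥ 2.52   (fines)
  x1, x2, x3, x4 ≥ 0.
The minimum-cost mix takes nothing from river sand, natural pozzolan — only limestone filler, fly ash. There the binder content and fines constraints are tight.
Optimal quantities: limestone filler = 0.04 kg, fly ash = 2.48 kg.
Objective = 0.042·0.04 + 0.054·2.48 = 0.13560.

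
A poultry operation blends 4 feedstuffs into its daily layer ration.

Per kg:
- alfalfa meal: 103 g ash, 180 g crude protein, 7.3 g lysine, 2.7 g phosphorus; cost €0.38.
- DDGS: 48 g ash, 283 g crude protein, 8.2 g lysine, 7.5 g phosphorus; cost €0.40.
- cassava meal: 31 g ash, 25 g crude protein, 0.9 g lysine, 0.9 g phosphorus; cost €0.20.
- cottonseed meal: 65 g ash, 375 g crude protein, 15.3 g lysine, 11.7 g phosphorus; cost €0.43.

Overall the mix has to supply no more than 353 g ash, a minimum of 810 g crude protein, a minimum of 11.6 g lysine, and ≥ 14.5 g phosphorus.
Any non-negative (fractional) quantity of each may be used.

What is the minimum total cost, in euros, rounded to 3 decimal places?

Let x1 = kg of alfalfa meal, x2 = kg of DDGS, x3 = kg of cassava meal, x4 = kg of cottonseed meal.
Minimise 0.38x1 + 0.4x2 + 0.2x3 + 0.43x4 with:
  103x1 + 48x2 + 31x3 + 65x4 ≤ 353   (ash)
  180x1 + 283x2 + 25x3 + 375x4 ≥ 810   (crude protein)
  7.3x1 + 8.2x2 + 0.9x3 + 15.3x4 ≥ 11.6   (lysine)
  2.7x1 + 7.5x2 + 0.9x3 + 11.7x4 ≥ 14.5   (phosphorus)
  x1, x2, x3, x4 ≥ 0.
The cheapest feasible vertex uses only cottonseed meal; alfalfa meal, DDGS, cassava meal are not used. There the crude protein constraint is tight.
That vertex is x4 = 2.16.
Objective = 0.43·2.16 = 0.92880.

€0.929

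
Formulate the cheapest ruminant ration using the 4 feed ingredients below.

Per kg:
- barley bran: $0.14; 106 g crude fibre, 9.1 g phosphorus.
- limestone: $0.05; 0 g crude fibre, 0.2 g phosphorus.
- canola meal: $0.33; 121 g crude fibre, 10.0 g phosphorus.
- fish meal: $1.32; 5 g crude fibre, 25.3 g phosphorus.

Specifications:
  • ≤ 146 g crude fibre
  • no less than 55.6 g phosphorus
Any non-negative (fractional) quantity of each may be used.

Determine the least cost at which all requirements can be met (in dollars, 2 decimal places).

Let x1 = kg of barley bran, x2 = kg of limestone, x3 = kg of canola meal, x4 = kg of fish meal.
Minimise 0.14x1 + 0.05x2 + 0.33x3 + 1.32x4 with:
  106x1 + 121x3 + 5x4 ≤ 146   (crude fibre)
  9.1x1 + 0.2x2 + 10x3 + 25.3x4 ≥ 55.6   (phosphorus)
  x1, x2, x3, x4 ≥ 0.
The minimum-cost mix takes nothing from limestone, canola meal — only barley bran, fish meal. There the crude fibre and phosphorus constraints are tight.
So barley bran = 1.296 kg, fish meal = 1.732 kg.
Hence cost = 0.14·1.296 + 1.32·1.732 = $2.4677.

$2.47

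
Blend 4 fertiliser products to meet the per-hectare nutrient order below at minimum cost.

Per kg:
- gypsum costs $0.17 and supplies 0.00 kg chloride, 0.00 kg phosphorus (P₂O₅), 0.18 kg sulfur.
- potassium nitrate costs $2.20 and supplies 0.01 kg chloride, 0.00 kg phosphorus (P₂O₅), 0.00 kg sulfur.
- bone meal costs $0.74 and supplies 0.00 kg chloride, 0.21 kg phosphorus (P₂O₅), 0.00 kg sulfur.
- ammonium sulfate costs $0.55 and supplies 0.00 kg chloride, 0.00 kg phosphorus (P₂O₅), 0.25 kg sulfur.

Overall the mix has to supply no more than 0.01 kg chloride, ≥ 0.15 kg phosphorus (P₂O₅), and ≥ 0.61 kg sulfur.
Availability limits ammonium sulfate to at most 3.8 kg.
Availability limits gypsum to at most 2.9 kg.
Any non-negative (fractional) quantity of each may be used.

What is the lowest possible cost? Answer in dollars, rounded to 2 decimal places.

$1.22

Let x1 = kg of gypsum, x2 = kg of potassium nitrate, x3 = kg of bone meal, x4 = kg of ammonium sulfate.
min 0.17x1 + 2.2x2 + 0.74x3 + 0.55x4 subject to:
  0.01x2 ≤ 0.01   (chloride)
  0.21x3 ≥ 0.15   (phosphorus (P₂O₅))
  0.18x1 + 0.25x4 ≥ 0.61   (sulfur)
  x4 ≤ 3.8
  x1 ≤ 2.9
  x1, x2, x3, x4 ≥ 0.
The cheapest feasible vertex uses only gypsum, bone meal, ammonium sulfate; potassium nitrate is not used. There the phosphorus (P₂O₅), sulfur, the gypsum cap constraints are tight.
So gypsum = 2.9 kg, bone meal = 0.7143 kg, ammonium sulfate = 0.352 kg.
Total cost: 0.17·2.9 + 0.74·0.7143 + 0.55·0.352 = 1.2152.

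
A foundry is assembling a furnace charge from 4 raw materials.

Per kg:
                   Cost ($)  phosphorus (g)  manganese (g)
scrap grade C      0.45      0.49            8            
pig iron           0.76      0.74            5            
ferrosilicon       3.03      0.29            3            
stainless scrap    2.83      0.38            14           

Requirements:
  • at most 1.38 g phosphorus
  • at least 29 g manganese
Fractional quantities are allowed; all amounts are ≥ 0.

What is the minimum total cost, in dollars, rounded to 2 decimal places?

Let x1 = kg of scrap grade C, x2 = kg of pig iron, x3 = kg of ferrosilicon, x4 = kg of stainless scrap.
Minimise 0.45x1 + 0.76x2 + 3.03x3 + 2.83x4 s.t.:
  0.49x1 + 0.74x2 + 0.29x3 + 0.38x4 ≤ 1.38   (phosphorus)
  8x1 + 5x2 + 3x3 + 14x4 ≥ 29   (manganese)
  x1, x2, x3, x4 ≥ 0.
At the optimum only scrap grade C, stainless scrap are positive (pig iron, ferrosilicon = 0). The phosphorus and manganese requirements are met with equality.
So scrap grade C = 2.173 kg, stainless scrap = 0.8298 kg.
Objective = 0.45·2.173 + 2.83·0.8298 = 3.3262.

$3.33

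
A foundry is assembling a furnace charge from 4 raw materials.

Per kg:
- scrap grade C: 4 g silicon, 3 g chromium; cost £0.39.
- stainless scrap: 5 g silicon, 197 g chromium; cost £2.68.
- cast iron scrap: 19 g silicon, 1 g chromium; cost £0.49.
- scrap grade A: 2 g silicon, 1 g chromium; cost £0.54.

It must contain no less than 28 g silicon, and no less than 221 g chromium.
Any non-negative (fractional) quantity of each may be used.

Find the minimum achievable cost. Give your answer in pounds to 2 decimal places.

£3.57

Treat it as an LP. Let x1 = kg of scrap grade C, x2 = kg of stainless scrap, x3 = kg of cast iron scrap, x4 = kg of scrap grade A.
min 0.39x1 + 2.68x2 + 0.49x3 + 0.54x4 s.t.:
  4x1 + 5x2 + 19x3 + 2x4 ≥ 28   (silicon)
  3x1 + 197x2 + 1x3 + 1x4 ≥ 221   (chromium)
  x1, x2, x3, x4 ≥ 0.
The cheapest feasible vertex uses only stainless scrap, cast iron scrap; scrap grade C, scrap grade A are not used. The silicon and chromium requirements are met with equality.
So stainless scrap = 1.116 kg, cast iron scrap = 1.18 kg.
Total cost: 2.68·1.116 + 0.49·1.18 = 3.5691.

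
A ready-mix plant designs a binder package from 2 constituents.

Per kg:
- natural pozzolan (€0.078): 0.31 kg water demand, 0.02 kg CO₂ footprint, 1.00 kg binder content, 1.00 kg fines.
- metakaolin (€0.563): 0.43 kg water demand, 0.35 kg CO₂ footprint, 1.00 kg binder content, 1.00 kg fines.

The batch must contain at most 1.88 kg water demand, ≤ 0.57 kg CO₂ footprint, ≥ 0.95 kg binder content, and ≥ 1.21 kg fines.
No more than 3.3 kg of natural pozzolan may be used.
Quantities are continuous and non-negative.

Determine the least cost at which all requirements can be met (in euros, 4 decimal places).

Let x1 = kg of natural pozzolan, x2 = kg of metakaolin.
Minimize 0.078x1 + 0.563x2 with:
  0.31x1 + 0.43x2 ≤ 1.88   (water demand)
  0.02x1 + 0.35x2 ≤ 0.57   (CO₂ footprint)
  1x1 + 1x2 ≥ 0.95   (binder content)
  1x1 + 1x2 ≥ 1.21   (fines)
  x1 ≤ 3.3
  x1, x2 ≥ 0.
The minimum-cost mix takes nothing from metakaolin — only natural pozzolan. There the fines constraint is tight.
Solving gives x1 = 1.21.
Objective = 0.078·1.21 = 0.094380.

€0.0944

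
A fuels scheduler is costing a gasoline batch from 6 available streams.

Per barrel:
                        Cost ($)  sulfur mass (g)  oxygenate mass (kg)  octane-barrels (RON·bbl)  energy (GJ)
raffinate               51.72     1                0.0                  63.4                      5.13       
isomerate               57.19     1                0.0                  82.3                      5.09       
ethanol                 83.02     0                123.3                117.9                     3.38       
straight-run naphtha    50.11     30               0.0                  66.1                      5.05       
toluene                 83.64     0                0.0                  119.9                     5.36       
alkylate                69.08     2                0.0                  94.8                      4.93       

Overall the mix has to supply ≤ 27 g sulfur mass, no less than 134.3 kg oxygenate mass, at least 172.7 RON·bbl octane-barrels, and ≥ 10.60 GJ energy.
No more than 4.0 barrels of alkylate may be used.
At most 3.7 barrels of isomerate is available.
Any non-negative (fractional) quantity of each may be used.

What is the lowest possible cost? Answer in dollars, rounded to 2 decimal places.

$159.47

Treat it as an LP. Let x1 = barrels of raffinate, x2 = barrels of isomerate, x3 = barrels of ethanol, x4 = barrels of straight-run naphtha, x5 = barrels of toluene, x6 = barrels of alkylate.
Minimise 51.72x1 + 57.19x2 + 83.02x3 + 50.11x4 + 83.64x5 + 69.08x6 s.t.:
  1x1 + 1x2 + 30x4 + 2x6 ≤ 27   (sulfur mass)
  123.3x3 ≥ 134.3   (oxygenate mass)
  63.4x1 + 82.3x2 + 117.9x3 + 66.1x4 + 119.9x5 + 94.8x6 ≥ 172.7   (octane-barrels)
  5.13x1 + 5.09x2 + 3.38x3 + 5.05x4 + 5.36x5 + 4.93x6 ≥ 10.6   (energy)
  x6 ≤ 4
  x2 ≤ 3.7
  x1, x2, x3, x4, x5, x6 ≥ 0.
At the optimum only raffinate, ethanol, straight-run naphtha are positive (isomerate, toluene, alkylate = 0). There the sulfur mass, oxygenate mass, energy constraints are tight.
That vertex is x1 = 0.47836, x3 = 1.0892, x4 = 0.88405.
Objective = 51.72·0.47836 + 83.02·1.0892 + 50.11·0.88405 = 159.4659.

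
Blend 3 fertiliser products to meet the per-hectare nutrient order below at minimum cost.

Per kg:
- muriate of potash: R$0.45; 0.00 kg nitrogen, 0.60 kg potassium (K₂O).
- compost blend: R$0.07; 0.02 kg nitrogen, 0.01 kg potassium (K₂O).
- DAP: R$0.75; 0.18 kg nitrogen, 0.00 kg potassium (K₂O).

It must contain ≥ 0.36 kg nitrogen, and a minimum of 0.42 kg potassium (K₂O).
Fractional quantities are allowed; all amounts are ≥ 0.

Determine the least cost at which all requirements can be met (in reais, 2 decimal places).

Let x1 = kg of muriate of potash, x2 = kg of compost blend, x3 = kg of DAP.
Minimise 0.45x1 + 0.07x2 + 0.75x3 subject to:
  0.02x2 + 0.18x3 ≥ 0.36   (nitrogen)
  0.6x1 + 0.01x2 ≥ 0.42   (potassium (K₂O))
  x1, x2, x3 ≥ 0.
The optimal basis is {muriate of potash, compost blend}; DAP drops out. Binding constraints: nitrogen and potassium (K₂O).
So muriate of potash = 0.4 kg, compost blend = 18 kg.
Total cost: 0.45·0.4 + 0.07·18 = 1.4400.

R$1.44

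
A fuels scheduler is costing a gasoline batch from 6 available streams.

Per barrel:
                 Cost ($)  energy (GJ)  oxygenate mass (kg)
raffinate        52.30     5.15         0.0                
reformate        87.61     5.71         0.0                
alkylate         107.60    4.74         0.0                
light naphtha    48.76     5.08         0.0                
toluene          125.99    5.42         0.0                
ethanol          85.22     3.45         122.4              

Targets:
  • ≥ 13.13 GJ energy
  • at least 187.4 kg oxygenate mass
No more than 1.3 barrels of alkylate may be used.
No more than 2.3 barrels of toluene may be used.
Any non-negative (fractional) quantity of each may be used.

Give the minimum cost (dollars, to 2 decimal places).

$205.80

Let x1 = barrels of raffinate, x2 = barrels of reformate, x3 = barrels of alkylate, x4 = barrels of light naphtha, x5 = barrels of toluene, x6 = barrels of ethanol.
Minimise 52.3x1 + 87.61x2 + 107.6x3 + 48.76x4 + 125.99x5 + 85.22x6 subject to:
  5.15x1 + 5.71x2 + 4.74x3 + 5.08x4 + 5.42x5 + 3.45x6 ≥ 13.13   (energy)
  122.4x6 ≥ 187.4   (oxygenate mass)
  x3 ≤ 1.3
  x5 ≤ 2.3
  x1, x2, x3, x4, x5, x6 ≥ 0.
The optimal basis is {light naphtha, ethanol}; raffinate, reformate, alkylate, toluene drop out. Binding constraints: energy and oxygenate mass.
That vertex is x4 = 1.5449, x6 = 1.531.
Total cost: 48.76·1.5449 + 85.22·1.531 = 205.8011.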